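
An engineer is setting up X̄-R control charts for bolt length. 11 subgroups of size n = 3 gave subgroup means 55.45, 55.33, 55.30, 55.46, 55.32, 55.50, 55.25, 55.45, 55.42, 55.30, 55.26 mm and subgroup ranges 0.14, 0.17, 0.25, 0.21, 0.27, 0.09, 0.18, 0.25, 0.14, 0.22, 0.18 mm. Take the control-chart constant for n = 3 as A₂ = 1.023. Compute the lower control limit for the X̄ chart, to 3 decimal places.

X̄̄ = (55.45 + 55.33 + 55.30 + 55.46 + 55.32 + 55.50 + 55.25 + 55.45 + 55.42 + 55.30 + 55.26) / 11 = 609.0400 / 11 = 55.3673
R̄ = (0.14 + 0.17 + 0.25 + 0.21 + 0.27 + 0.09 + 0.18 + 0.25 + 0.14 + 0.22 + 0.18) / 11 = 2.1000 / 11 = 0.1909
LCL = X̄̄ − A₂·R̄ = 55.3673 − 1.023 × 0.1909 = 55.1720

55.172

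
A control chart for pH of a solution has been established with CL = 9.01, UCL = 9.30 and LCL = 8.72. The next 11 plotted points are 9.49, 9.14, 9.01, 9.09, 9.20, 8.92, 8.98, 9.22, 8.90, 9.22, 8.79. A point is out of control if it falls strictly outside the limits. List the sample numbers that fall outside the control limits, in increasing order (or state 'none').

Compare each point to [8.72, 9.30]: sample 1 = 9.49 > UCL.

1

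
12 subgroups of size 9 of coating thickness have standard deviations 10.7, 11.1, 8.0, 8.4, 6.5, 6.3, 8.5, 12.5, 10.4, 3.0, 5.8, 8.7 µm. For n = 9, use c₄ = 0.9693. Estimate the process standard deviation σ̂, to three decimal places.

8.589

s̄ = (10.7 + 11.1 + 8.0 + 8.4 + 6.5 + 6.3 + 8.5 + 12.5 + 10.4 + 3.0 + 5.8 + 8.7) / 12 = 8.3250
σ̂ = s̄ / c₄ = 8.3250 / 0.9693 = 8.5887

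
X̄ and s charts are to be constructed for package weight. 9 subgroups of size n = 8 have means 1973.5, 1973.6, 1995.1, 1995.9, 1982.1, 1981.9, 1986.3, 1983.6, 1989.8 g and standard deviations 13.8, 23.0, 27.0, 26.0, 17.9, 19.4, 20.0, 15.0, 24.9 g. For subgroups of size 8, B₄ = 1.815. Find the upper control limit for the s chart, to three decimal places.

s̄ = (13.8 + 23.0 + 27.0 + 26.0 + 17.9 + 19.4 + 20.0 + 15.0 + 24.9) / 9 = 20.7778
UCL_s = B₄·s̄ = 1.815 × 20.7778 = 37.7117

37.712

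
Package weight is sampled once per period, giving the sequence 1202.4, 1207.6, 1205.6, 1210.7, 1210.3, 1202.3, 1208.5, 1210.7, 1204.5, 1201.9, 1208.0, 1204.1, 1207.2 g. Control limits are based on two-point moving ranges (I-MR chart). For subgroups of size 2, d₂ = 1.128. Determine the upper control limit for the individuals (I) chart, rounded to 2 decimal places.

X̄ = (1202.4 + 1207.6 + 1205.6 + 1210.7 + 1210.3 + 1202.3 + 1208.5 + 1210.7 + 1204.5 + 1201.9 + 1208.0 + 1204.1 + 1207.2) / 13 = 1206.4462
Moving ranges: 5.2, 2.0, 5.1, 0.4, 8.0, 6.2, 2.2, 6.2, 2.6, 6.1, 3.9, 3.1; M̄R̄ = 51.0000 / 12 = 4.2500
UCL = X̄ + 3·M̄R̄/d₂ = 1206.4462 + 3 × 4.2500 / 1.128 = 1217.7493

1217.75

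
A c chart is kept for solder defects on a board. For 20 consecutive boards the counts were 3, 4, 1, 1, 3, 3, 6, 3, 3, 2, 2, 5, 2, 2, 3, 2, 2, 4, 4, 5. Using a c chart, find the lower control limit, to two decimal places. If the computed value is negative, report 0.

0.00

c̄ = (3 + 4 + 1 + 1 + 3 + 3 + 6 + 3 + 3 + 2 + 2 + 5 + 2 + 2 + 3 + 2 + 2 + 4 + 4 + 5) / 20 = 60 / 20 = 3.0000
LCL = c̄ − 3√c̄ = 3.0000 − 3 × 1.7321 = -2.1962 → 0 (cannot be negative)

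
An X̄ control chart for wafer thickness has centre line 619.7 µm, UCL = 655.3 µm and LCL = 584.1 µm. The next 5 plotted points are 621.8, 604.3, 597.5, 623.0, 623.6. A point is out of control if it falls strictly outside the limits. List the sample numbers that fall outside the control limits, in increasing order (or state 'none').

none

All 5 points lie within [584.1, 655.3].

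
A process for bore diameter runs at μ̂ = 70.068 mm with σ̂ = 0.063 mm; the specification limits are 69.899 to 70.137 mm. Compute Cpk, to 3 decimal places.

Cpu = (USL − μ̂) / (3σ̂) = (70.137 − 70.068) / (3 × 0.063) = 0.3651; Cpl = (μ̂ − LSL) / (3σ̂) = (70.068 − 69.899) / (3 × 0.063) = 0.8942; Cpk = min(Cpu, Cpl) = 0.3651

0.365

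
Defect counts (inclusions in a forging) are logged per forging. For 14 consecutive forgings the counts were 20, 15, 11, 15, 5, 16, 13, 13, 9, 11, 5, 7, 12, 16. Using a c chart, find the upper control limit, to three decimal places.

22.392

c̄ = (20 + 15 + 11 + 15 + 5 + 16 + 13 + 13 + 9 + 11 + 5 + 7 + 12 + 16) / 14 = 168 / 14 = 12.0000
UCL = c̄ + 3√c̄ = 12.0000 + 3 × √12.0000 = 12.0000 + 3 × 3.4641 = 22.3923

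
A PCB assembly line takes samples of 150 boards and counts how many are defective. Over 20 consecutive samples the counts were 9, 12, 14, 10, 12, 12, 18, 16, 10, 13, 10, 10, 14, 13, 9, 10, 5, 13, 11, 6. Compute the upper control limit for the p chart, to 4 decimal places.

p̄ = Σdᵢ / (k·n) = 227 / (20 × 150) = 0.07567
UCL = p̄ + 3·√(p̄(1−p̄)/n) = 0.07567 + 3 × √(0.07567×0.92433/150) = 0.07567 + 3 × 0.02159 = 0.14045

0.1404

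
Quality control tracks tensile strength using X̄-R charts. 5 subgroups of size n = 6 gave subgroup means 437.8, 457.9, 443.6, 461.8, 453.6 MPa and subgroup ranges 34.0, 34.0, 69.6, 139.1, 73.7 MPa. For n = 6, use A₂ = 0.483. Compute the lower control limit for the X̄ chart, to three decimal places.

417.091

X̄̄ = (437.8 + 457.9 + 443.6 + 461.8 + 453.6) / 5 = 2254.7000 / 5 = 450.9400
R̄ = (34.0 + 34.0 + 69.6 + 139.1 + 73.7) / 5 = 350.4000 / 5 = 70.0800
LCL = X̄̄ − A₂·R̄ = 450.9400 − 0.483 × 70.0800 = 417.0914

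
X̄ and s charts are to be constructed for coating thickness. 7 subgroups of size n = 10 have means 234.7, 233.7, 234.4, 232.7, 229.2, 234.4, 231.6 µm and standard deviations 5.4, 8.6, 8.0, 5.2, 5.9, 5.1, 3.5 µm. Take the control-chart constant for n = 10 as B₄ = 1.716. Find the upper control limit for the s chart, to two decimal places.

s̄ = (5.4 + 8.6 + 8.0 + 5.2 + 5.9 + 5.1 + 3.5) / 7 = 5.9571
UCL_s = B₄·s̄ = 1.716 × 5.9571 = 10.2225

10.22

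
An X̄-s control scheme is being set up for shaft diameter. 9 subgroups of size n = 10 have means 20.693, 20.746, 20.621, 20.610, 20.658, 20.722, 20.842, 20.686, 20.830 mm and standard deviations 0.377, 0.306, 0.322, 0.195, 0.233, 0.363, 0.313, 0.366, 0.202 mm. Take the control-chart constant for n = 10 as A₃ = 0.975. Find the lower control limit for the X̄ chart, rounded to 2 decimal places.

20.42

X̄̄ = (20.693 + 20.746 + 20.621 + 20.610 + 20.658 + 20.722 + 20.842 + 20.686 + 20.830) / 9 = 20.7120
s̄ = (0.377 + 0.306 + 0.322 + 0.195 + 0.233 + 0.363 + 0.313 + 0.366 + 0.202) / 9 = 0.2974
LCL = X̄̄ − A₃·s̄ = 20.7120 − 0.975 × 0.2974 = 20.4220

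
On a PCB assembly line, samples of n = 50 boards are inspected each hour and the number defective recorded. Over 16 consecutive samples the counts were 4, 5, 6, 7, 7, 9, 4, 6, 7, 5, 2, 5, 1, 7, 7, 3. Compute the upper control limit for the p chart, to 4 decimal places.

0.2370

p̄ = Σdᵢ / (k·n) = 85 / (16 × 50) = 0.10625
UCL = p̄ + 3·√(p̄(1−p̄)/n) = 0.10625 + 3 × √(0.10625×0.89375/50) = 0.10625 + 3 × 0.04358 = 0.23699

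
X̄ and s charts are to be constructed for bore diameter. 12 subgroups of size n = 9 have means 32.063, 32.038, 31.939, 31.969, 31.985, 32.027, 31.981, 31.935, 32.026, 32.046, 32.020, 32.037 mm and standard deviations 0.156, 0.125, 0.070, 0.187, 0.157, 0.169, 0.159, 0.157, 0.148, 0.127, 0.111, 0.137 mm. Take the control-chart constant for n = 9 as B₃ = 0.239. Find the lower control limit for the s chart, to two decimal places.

0.03

s̄ = (0.156 + 0.125 + 0.070 + 0.187 + 0.157 + 0.169 + 0.159 + 0.157 + 0.148 + 0.127 + 0.111 + 0.137) / 12 = 0.1419
LCL_s = B₃·s̄ = 0.239 × 0.1419 = 0.0339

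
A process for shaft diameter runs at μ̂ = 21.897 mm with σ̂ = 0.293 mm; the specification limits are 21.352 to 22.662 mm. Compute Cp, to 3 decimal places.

0.745

Cp = (USL − LSL) / (6σ̂) = (22.662 − 21.352) / (6 × 0.293) = 1.3100 / 1.7580 = 0.7452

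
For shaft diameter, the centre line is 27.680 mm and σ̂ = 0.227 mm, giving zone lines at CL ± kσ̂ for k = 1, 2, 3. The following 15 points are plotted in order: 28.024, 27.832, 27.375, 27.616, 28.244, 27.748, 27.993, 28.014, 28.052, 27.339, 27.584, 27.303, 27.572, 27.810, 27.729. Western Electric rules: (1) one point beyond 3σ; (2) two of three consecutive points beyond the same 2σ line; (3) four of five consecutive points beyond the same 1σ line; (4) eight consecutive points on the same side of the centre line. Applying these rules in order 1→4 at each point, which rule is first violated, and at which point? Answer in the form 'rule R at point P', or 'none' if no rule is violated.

rule 3 at point 9

Zone of each point (C = within 1σ̂, B = 1σ̂–2σ̂, A = 2σ̂–3σ̂, * = beyond 3σ̂; sign = side of CL): 1:+B, 2:+C, 3:-B, 4:-C, 5:+A, 6:+C, 7:+B, 8:+B, 9:+B, 10:-B, 11:-C, 12:-B, 13:-C, 14:+C, 15:+C
Rule 3 (four of five consecutive points beyond the same 1σ limit) is satisfied at point 9.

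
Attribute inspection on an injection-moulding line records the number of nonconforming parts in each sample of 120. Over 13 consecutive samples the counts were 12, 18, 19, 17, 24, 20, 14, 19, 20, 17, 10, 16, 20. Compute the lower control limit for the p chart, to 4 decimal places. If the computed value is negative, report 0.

0.0485

p̄ = Σdᵢ / (k·n) = 226 / (13 × 120) = 0.14487
LCL = p̄ − 3·√(p̄(1−p̄)/n) = 0.14487 − 3 × 0.03213 = 0.04848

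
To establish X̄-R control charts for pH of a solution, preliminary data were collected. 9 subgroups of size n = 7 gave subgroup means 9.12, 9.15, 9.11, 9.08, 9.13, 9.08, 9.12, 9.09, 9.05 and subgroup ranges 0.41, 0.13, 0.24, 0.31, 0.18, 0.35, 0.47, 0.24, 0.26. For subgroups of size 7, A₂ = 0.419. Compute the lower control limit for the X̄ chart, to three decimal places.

8.983

X̄̄ = (9.12 + 9.15 + 9.11 + 9.08 + 9.13 + 9.08 + 9.12 + 9.09 + 9.05) / 9 = 81.9300 / 9 = 9.1033
R̄ = (0.41 + 0.13 + 0.24 + 0.31 + 0.18 + 0.35 + 0.47 + 0.24 + 0.26) / 9 = 2.5900 / 9 = 0.2878
LCL = X̄̄ − A₂·R̄ = 9.1033 − 0.419 × 0.2878 = 8.9828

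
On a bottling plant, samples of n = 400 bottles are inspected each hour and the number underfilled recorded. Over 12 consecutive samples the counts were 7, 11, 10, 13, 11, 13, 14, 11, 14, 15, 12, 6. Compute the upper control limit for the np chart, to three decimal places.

21.408

p̄ = Σdᵢ / (k·n) = 137 / (12 × 400) = 0.02854
UCL = np̄ + 3·√(np̄(1−p̄)) = 11.4167 + 3 × √(11.4167×0.97146) = 11.4167 + 3 × 3.3303 = 21.4075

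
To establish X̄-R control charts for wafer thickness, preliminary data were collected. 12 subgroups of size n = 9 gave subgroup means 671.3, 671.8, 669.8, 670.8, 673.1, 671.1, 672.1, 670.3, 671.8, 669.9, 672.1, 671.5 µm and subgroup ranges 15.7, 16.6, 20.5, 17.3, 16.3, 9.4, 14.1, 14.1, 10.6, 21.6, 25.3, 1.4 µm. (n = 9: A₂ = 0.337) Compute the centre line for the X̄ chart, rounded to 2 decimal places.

671.30

X̄̄ = (671.3 + 671.8 + 669.8 + 670.8 + 673.1 + 671.1 + 672.1 + 670.3 + 671.8 + 669.9 + 672.1 + 671.5) / 12 = 8055.6000 / 12 = 671.3000
CL = X̄̄ = 671.3000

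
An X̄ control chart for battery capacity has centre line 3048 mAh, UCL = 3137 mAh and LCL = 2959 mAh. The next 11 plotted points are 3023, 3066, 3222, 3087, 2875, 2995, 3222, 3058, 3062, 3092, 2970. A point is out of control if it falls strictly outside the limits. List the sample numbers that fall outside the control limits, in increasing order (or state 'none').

3, 5, 7

Compare each point to [2959, 3137]: sample 3 = 3222 > UCL; sample 5 = 2875 < LCL; sample 7 = 3222 > UCL.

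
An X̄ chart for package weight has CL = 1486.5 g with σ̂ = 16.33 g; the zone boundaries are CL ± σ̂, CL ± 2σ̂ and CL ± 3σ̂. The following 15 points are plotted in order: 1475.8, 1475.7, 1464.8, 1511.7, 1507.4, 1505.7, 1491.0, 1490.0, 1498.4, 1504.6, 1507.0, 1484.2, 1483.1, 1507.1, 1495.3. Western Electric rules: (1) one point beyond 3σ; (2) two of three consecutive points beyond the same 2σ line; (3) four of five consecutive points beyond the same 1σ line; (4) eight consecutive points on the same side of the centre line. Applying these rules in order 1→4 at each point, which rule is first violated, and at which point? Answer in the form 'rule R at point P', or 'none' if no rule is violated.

rule 4 at point 11

Zone of each point (C = within 1σ̂, B = 1σ̂–2σ̂, A = 2σ̂–3σ̂, * = beyond 3σ̂; sign = side of CL): 1:-C, 2:-C, 3:-B, 4:+B, 5:+B, 6:+B, 7:+C, 8:+C, 9:+C, 10:+B, 11:+B, 12:-C, 13:-C, 14:+B, 15:+C
Rule 4 (eight consecutive points on the same side of the centre line) is satisfied at point 11.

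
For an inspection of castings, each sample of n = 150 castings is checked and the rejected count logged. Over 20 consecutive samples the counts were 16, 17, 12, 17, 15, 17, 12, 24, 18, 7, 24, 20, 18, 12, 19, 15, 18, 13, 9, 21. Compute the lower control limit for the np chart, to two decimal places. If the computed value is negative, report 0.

4.80

p̄ = Σdᵢ / (k·n) = 324 / (20 × 150) = 0.10800
LCL = np̄ − 3·√(np̄(1−p̄)) = 16.2000 − 3 × 3.8014 = 4.7959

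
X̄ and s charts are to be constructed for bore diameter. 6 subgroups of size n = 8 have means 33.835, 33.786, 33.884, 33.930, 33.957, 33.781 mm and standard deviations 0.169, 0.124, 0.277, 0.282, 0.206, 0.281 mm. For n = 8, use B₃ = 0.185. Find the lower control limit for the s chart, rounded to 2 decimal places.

0.04

s̄ = (0.169 + 0.124 + 0.277 + 0.282 + 0.206 + 0.281) / 6 = 0.2232
LCL_s = B₃·s̄ = 0.185 × 0.2232 = 0.0413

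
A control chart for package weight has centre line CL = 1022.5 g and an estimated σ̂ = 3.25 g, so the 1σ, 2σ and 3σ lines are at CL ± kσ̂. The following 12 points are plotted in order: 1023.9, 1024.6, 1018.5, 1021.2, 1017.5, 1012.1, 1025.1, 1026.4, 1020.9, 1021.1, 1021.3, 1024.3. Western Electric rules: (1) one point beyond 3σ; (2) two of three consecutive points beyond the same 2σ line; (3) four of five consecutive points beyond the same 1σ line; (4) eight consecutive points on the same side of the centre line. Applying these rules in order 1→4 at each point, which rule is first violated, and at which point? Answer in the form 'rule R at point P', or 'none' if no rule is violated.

Zone of each point (C = within 1σ̂, B = 1σ̂–2σ̂, A = 2σ̂–3σ̂, * = beyond 3σ̂; sign = side of CL): 1:+C, 2:+C, 3:-B, 4:-C, 5:-B, 6:-*, 7:+C, 8:+B, 9:-C, 10:-C, 11:-C, 12:+C
Rule 1 (one point beyond the 3σ limits) is satisfied at point 6.

rule 1 at point 6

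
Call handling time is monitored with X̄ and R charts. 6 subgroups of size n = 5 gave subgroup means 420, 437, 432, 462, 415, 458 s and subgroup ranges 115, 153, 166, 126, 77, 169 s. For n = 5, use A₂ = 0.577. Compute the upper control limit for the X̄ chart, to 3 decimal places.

514.844

X̄̄ = (420 + 437 + 432 + 462 + 415 + 458) / 6 = 2624.0000 / 6 = 437.3333
R̄ = (115 + 153 + 166 + 126 + 77 + 169) / 6 = 806.0000 / 6 = 134.3333
UCL = X̄̄ + A₂·R̄ = 437.3333 + 0.577 × 134.3333 = 514.8437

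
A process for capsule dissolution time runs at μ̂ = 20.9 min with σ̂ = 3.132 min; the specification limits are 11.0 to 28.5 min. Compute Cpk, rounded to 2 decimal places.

Cpu = (USL − μ̂) / (3σ̂) = (28.5 − 20.9) / (3 × 3.132) = 0.8089; Cpl = (μ̂ − LSL) / (3σ̂) = (20.9 − 11.0) / (3 × 3.132) = 1.0536; Cpk = min(Cpu, Cpl) = 0.8089

0.81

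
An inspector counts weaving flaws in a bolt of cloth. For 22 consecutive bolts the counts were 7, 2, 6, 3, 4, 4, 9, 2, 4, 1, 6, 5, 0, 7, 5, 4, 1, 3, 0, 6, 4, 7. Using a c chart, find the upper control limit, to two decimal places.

c̄ = (7 + 2 + 6 + 3 + 4 + 4 + 9 + 2 + 4 + 1 + 6 + 5 + 0 + 7 + 5 + 4 + 1 + 3 + 0 + 6 + 4 + 7) / 22 = 90 / 22 = 4.0909
UCL = c̄ + 3√c̄ = 4.0909 + 3 × √4.0909 = 4.0909 + 3 × 2.0226 = 10.1587

10.16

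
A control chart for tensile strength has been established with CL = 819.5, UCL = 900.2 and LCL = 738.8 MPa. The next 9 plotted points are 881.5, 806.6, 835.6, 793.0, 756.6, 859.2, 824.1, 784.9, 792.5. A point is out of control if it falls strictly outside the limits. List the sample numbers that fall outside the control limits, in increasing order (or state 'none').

none

All 9 points lie within [738.8, 900.2].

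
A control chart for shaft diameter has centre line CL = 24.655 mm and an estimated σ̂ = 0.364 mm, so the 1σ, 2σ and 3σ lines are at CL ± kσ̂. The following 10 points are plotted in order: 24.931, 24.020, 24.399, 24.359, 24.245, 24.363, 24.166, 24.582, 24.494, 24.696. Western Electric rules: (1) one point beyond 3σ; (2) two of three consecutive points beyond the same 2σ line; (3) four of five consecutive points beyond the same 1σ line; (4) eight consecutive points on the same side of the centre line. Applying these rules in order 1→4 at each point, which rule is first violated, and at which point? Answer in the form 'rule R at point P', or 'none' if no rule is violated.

rule 4 at point 9

Zone of each point (C = within 1σ̂, B = 1σ̂–2σ̂, A = 2σ̂–3σ̂, * = beyond 3σ̂; sign = side of CL): 1:+C, 2:-B, 3:-C, 4:-C, 5:-B, 6:-C, 7:-B, 8:-C, 9:-C, 10:+C
Rule 4 (eight consecutive points on the same side of the centre line) is satisfied at point 9.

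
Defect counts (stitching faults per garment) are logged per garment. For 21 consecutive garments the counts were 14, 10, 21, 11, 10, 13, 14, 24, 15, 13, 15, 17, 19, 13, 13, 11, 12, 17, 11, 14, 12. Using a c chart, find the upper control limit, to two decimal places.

c̄ = (14 + 10 + 21 + 11 + 10 + 13 + 14 + 24 + 15 + 13 + 15 + 17 + 19 + 13 + 13 + 11 + 12 + 17 + 11 + 14 + 12) / 21 = 299 / 21 = 14.2381
UCL = c̄ + 3√c̄ = 14.2381 + 3 × √14.2381 = 14.2381 + 3 × 3.7733 = 25.5581

25.56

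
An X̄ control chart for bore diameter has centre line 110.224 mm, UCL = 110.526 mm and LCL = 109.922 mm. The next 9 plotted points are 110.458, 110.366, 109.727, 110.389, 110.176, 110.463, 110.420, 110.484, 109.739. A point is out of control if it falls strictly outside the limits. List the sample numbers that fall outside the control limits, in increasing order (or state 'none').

3, 9

Compare each point to [109.922, 110.526]: sample 3 = 109.727 < LCL; sample 9 = 109.739 < LCL.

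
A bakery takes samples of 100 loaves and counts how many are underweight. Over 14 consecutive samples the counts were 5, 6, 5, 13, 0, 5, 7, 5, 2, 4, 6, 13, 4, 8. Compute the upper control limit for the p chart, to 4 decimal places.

0.1301

p̄ = Σdᵢ / (k·n) = 83 / (14 × 100) = 0.05929
UCL = p̄ + 3·√(p̄(1−p̄)/n) = 0.05929 + 3 × √(0.05929×0.94071/100) = 0.05929 + 3 × 0.02362 = 0.13013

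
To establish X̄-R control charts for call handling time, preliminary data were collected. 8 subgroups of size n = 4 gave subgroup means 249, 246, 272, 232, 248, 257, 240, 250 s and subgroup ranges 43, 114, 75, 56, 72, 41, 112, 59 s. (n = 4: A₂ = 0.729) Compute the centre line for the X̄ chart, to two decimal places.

249.25

X̄̄ = (249 + 246 + 272 + 232 + 248 + 257 + 240 + 250) / 8 = 1994.0000 / 8 = 249.2500
CL = X̄̄ = 249.2500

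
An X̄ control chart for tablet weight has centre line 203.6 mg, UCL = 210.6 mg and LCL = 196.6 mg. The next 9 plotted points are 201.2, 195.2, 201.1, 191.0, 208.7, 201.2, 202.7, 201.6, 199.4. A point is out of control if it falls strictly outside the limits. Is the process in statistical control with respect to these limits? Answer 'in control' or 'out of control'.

Compare each point to [196.6, 210.6]: sample 2 = 195.2 < LCL; sample 4 = 191.0 < LCL.

out of control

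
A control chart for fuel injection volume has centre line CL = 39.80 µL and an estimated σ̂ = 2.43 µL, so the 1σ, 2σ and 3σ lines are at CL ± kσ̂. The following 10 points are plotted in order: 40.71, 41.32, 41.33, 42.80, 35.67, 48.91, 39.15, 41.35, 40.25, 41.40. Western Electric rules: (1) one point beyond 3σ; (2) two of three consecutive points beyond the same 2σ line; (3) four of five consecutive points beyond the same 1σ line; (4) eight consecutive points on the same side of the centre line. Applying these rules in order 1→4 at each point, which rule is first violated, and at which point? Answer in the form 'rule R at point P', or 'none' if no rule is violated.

rule 1 at point 6

Zone of each point (C = within 1σ̂, B = 1σ̂–2σ̂, A = 2σ̂–3σ̂, * = beyond 3σ̂; sign = side of CL): 1:+C, 2:+C, 3:+C, 4:+B, 5:-B, 6:+*, 7:-C, 8:+C, 9:+C, 10:+C
Rule 1 (one point beyond the 3σ limits) is satisfied at point 6.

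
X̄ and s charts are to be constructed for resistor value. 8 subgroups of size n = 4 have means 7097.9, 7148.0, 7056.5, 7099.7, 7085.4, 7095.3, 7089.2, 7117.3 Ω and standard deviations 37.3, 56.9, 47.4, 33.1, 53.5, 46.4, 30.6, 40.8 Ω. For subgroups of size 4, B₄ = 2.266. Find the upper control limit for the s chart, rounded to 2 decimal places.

98.00

s̄ = (37.3 + 56.9 + 47.4 + 33.1 + 53.5 + 46.4 + 30.6 + 40.8) / 8 = 43.2500
UCL_s = B₄·s̄ = 2.266 × 43.2500 = 98.0045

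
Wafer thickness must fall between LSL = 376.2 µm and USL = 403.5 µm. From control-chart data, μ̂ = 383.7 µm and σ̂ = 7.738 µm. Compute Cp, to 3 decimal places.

Cp = (USL − LSL) / (6σ̂) = (403.5 − 376.2) / (6 × 7.738) = 27.3000 / 46.4280 = 0.5880

0.588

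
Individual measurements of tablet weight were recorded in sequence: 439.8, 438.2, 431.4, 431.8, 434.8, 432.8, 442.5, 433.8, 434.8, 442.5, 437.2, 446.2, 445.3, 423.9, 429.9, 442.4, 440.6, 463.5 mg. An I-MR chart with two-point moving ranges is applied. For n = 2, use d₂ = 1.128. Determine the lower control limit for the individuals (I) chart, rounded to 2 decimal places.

X̄ = (439.8 + 438.2 + 431.4 + 431.8 + 434.8 + 432.8 + 442.5 + 433.8 + 434.8 + 442.5 + 437.2 + 446.2 + 445.3 + 423.9 + 429.9 + 442.4 + 440.6 + 463.5) / 18 = 438.4111
Moving ranges: 1.6, 6.8, 0.4, 3.0, 2.0, 9.7, 8.7, 1.0, 7.7, 5.3, 9.0, 0.9, 21.4, 6.0, 12.5, 1.8, 22.9; M̄R̄ = 120.7000 / 17 = 7.1000
LCL = X̄ − 3·M̄R̄/d₂ = 438.4111 − 3 × 7.1000 / 1.128 = 419.5281

419.53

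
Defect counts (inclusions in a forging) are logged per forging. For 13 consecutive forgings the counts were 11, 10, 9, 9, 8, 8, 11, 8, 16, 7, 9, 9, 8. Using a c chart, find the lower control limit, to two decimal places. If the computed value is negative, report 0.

c̄ = (11 + 10 + 9 + 9 + 8 + 8 + 11 + 8 + 16 + 7 + 9 + 9 + 8) / 13 = 123 / 13 = 9.4615
LCL = c̄ − 3√c̄ = 9.4615 − 3 × 3.0760 = 0.2337

0.23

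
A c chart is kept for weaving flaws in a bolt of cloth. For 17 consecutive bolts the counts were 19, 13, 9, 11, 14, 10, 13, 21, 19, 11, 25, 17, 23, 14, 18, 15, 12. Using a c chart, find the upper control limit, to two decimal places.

27.35

c̄ = (19 + 13 + 9 + 11 + 14 + 10 + 13 + 21 + 19 + 11 + 25 + 17 + 23 + 14 + 18 + 15 + 12) / 17 = 264 / 17 = 15.5294
UCL = c̄ + 3√c̄ = 15.5294 + 3 × √15.5294 = 15.5294 + 3 × 3.9407 = 27.3516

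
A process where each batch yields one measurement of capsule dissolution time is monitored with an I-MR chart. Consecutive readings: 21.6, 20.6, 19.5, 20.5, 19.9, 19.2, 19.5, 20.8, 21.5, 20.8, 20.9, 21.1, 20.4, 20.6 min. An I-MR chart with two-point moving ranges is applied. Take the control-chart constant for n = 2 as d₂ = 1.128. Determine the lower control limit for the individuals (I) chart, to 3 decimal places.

18.733

X̄ = (21.6 + 20.6 + 19.5 + 20.5 + 19.9 + 19.2 + 19.5 + 20.8 + 21.5 + 20.8 + 20.9 + 21.1 + 20.4 + 20.6) / 14 = 20.4929
Moving ranges: 1.0, 1.1, 1.0, 0.6, 0.7, 0.3, 1.3, 0.7, 0.7, 0.1, 0.2, 0.7, 0.2; M̄R̄ = 8.6000 / 13 = 0.6615
LCL = X̄ − 3·M̄R̄/d₂ = 20.4929 − 3 × 0.6615 / 1.128 = 18.7334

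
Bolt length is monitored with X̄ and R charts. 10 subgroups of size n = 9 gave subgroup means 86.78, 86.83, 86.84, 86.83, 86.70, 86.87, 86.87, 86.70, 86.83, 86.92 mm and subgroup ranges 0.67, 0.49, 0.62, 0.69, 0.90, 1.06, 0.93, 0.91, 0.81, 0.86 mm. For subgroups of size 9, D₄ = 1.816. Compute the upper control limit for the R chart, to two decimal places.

1.44

R̄ = (0.67 + 0.49 + 0.62 + 0.69 + 0.90 + 1.06 + 0.93 + 0.91 + 0.81 + 0.86) / 10 = 7.9400 / 10 = 0.7940
UCL_R = D₄·R̄ = 1.816 × 0.7940 = 1.4419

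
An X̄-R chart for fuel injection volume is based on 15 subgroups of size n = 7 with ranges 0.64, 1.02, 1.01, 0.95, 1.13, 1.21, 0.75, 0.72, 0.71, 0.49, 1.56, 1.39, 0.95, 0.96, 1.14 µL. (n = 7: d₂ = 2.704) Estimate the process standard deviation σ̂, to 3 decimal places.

R̄ = (0.64 + 1.02 + 1.01 + 0.95 + 1.13 + 1.21 + 0.75 + 0.72 + 0.71 + 0.49 + 1.56 + 1.39 + 0.95 + 0.96 + 1.14) / 15 = 0.9753
σ̂ = R̄ / d₂ = 0.9753 / 2.704 = 0.3607

0.361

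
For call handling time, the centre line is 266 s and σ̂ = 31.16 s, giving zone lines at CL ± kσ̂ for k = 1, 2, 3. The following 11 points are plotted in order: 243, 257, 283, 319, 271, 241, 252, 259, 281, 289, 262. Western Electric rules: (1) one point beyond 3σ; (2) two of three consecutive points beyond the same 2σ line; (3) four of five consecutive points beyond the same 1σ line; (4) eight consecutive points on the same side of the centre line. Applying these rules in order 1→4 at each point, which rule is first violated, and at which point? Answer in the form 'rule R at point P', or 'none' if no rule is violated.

Zone of each point (C = within 1σ̂, B = 1σ̂–2σ̂, A = 2σ̂–3σ̂, * = beyond 3σ̂; sign = side of CL): 1:-C, 2:-C, 3:+C, 4:+B, 5:+C, 6:-C, 7:-C, 8:-C, 9:+C, 10:+C, 11:-C
No rule fires across all 11 points.

none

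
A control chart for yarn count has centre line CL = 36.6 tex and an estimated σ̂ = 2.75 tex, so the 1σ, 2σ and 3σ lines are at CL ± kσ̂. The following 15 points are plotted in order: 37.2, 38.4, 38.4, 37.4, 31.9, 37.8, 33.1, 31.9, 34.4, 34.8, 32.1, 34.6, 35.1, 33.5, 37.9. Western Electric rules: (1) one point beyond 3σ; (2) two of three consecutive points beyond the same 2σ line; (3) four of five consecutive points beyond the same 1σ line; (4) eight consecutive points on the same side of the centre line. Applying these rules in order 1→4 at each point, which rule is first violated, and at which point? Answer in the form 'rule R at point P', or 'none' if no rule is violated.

rule 4 at point 14

Zone of each point (C = within 1σ̂, B = 1σ̂–2σ̂, A = 2σ̂–3σ̂, * = beyond 3σ̂; sign = side of CL): 1:+C, 2:+C, 3:+C, 4:+C, 5:-B, 6:+C, 7:-B, 8:-B, 9:-C, 10:-C, 11:-B, 12:-C, 13:-C, 14:-B, 15:+C
Rule 4 (eight consecutive points on the same side of the centre line) is satisfied at point 14.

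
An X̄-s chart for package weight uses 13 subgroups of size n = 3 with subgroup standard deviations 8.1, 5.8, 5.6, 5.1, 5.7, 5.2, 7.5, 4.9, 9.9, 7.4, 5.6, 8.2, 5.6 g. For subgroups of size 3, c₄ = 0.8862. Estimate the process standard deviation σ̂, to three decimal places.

7.343

s̄ = (8.1 + 5.8 + 5.6 + 5.1 + 5.7 + 5.2 + 7.5 + 4.9 + 9.9 + 7.4 + 5.6 + 8.2 + 5.6) / 13 = 6.5077
σ̂ = s̄ / c₄ = 6.5077 / 0.8862 = 7.3434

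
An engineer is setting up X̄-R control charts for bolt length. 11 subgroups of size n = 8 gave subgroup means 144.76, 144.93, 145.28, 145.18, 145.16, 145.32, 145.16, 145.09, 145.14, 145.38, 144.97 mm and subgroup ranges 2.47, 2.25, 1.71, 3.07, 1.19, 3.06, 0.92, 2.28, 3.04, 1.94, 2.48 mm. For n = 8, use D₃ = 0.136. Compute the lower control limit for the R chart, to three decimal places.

0.302

R̄ = (2.47 + 2.25 + 1.71 + 3.07 + 1.19 + 3.06 + 0.92 + 2.28 + 3.04 + 1.94 + 2.48) / 11 = 24.4100 / 11 = 2.2191
LCL_R = D₃·R̄ = 0.136 × 2.2191 = 0.3018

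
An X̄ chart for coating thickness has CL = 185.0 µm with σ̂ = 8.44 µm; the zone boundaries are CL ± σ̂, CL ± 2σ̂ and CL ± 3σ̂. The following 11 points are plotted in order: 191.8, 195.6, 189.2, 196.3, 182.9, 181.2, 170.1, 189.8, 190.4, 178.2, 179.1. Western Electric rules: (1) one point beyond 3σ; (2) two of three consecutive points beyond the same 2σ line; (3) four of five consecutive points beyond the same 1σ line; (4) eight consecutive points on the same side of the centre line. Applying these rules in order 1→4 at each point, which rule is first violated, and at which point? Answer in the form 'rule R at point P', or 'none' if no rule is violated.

Zone of each point (C = within 1σ̂, B = 1σ̂–2σ̂, A = 2σ̂–3σ̂, * = beyond 3σ̂; sign = side of CL): 1:+C, 2:+B, 3:+C, 4:+B, 5:-C, 6:-C, 7:-B, 8:+C, 9:+C, 10:-C, 11:-C
No rule fires across all 11 points.

none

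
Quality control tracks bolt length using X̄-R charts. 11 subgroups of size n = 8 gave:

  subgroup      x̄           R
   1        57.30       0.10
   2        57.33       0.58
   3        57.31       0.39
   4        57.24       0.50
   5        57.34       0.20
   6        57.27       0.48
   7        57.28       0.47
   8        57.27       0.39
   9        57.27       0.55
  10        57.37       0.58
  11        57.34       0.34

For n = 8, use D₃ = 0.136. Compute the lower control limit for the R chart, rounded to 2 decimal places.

0.06

R̄ = (0.10 + 0.58 + 0.39 + 0.50 + 0.20 + 0.48 + 0.47 + 0.39 + 0.55 + 0.58 + 0.34) / 11 = 4.5800 / 11 = 0.4164
LCL_R = D₃·R̄ = 0.136 × 0.4164 = 0.0566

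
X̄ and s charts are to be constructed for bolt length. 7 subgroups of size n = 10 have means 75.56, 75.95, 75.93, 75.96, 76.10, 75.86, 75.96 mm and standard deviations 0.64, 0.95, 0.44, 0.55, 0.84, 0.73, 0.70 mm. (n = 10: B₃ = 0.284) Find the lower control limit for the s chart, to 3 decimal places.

s̄ = (0.64 + 0.95 + 0.44 + 0.55 + 0.84 + 0.73 + 0.70) / 7 = 0.6929
LCL_s = B₃·s̄ = 0.284 × 0.6929 = 0.1968

0.197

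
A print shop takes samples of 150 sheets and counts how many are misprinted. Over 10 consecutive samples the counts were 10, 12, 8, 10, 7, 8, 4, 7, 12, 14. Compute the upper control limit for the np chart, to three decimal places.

18.016

p̄ = Σdᵢ / (k·n) = 92 / (10 × 150) = 0.06133
UCL = np̄ + 3·√(np̄(1−p̄)) = 9.2000 + 3 × √(9.2000×0.93867) = 9.2000 + 3 × 2.9387 = 18.0160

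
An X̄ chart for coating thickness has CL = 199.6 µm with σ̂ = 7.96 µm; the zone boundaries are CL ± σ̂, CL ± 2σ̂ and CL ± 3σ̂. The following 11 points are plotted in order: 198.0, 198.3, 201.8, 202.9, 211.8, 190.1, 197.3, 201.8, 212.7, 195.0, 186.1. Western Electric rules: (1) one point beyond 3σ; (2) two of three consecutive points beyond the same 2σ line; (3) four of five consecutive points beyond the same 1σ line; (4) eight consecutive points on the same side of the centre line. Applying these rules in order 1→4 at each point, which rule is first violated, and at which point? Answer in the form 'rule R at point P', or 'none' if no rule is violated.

Zone of each point (C = within 1σ̂, B = 1σ̂–2σ̂, A = 2σ̂–3σ̂, * = beyond 3σ̂; sign = side of CL): 1:-C, 2:-C, 3:+C, 4:+C, 5:+B, 6:-B, 7:-C, 8:+C, 9:+B, 10:-C, 11:-B
No rule fires across all 11 points.

none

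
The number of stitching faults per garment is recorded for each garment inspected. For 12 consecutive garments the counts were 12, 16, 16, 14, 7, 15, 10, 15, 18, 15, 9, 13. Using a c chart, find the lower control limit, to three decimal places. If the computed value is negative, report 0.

2.379

c̄ = (12 + 16 + 16 + 14 + 7 + 15 + 10 + 15 + 18 + 15 + 9 + 13) / 12 = 160 / 12 = 13.3333
LCL = c̄ − 3√c̄ = 13.3333 − 3 × 3.6515 = 2.3789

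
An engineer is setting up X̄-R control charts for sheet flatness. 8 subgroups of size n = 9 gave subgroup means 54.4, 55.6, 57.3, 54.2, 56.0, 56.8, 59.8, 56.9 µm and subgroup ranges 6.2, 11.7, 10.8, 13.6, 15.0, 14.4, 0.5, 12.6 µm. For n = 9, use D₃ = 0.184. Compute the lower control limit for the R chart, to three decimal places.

1.950

R̄ = (6.2 + 11.7 + 10.8 + 13.6 + 15.0 + 14.4 + 0.5 + 12.6) / 8 = 84.8000 / 8 = 10.6000
LCL_R = D₃·R̄ = 0.184 × 10.6000 = 1.9504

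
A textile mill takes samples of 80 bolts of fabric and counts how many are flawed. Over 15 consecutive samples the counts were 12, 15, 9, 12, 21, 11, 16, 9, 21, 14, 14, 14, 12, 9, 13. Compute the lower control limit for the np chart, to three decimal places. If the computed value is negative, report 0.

p̄ = Σdᵢ / (k·n) = 202 / (15 × 80) = 0.16833
LCL = np̄ − 3·√(np̄(1−p̄)) = 13.4667 − 3 × 3.3466 = 3.4268

3.427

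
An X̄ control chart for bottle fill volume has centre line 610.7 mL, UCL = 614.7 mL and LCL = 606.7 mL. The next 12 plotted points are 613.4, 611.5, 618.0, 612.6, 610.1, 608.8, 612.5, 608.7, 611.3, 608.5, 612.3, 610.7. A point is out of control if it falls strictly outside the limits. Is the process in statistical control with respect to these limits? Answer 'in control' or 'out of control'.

out of control

Compare each point to [606.7, 614.7]: sample 3 = 618.0 > UCL.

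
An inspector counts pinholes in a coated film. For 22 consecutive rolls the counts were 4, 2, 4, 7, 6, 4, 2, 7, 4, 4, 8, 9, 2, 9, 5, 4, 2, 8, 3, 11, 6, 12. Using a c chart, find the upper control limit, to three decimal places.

c̄ = (4 + 2 + 4 + 7 + 6 + 4 + 2 + 7 + 4 + 4 + 8 + 9 + 2 + 9 + 5 + 4 + 2 + 8 + 3 + 11 + 6 + 12) / 22 = 123 / 22 = 5.5909
UCL = c̄ + 3√c̄ = 5.5909 + 3 × √5.5909 = 5.5909 + 3 × 2.3645 = 12.6844

12.684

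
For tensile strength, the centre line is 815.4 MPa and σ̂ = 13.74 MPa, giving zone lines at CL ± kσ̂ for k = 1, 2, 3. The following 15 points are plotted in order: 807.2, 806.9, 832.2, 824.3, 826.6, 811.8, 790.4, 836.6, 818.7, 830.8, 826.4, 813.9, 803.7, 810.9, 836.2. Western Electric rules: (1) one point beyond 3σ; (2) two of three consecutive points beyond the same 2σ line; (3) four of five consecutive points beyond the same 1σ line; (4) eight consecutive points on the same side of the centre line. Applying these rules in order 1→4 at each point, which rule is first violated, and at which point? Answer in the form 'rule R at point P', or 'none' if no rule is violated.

Zone of each point (C = within 1σ̂, B = 1σ̂–2σ̂, A = 2σ̂–3σ̂, * = beyond 3σ̂; sign = side of CL): 1:-C, 2:-C, 3:+B, 4:+C, 5:+C, 6:-C, 7:-B, 8:+B, 9:+C, 10:+B, 11:+C, 12:-C, 13:-C, 14:-C, 15:+B
No rule fires across all 15 points.

none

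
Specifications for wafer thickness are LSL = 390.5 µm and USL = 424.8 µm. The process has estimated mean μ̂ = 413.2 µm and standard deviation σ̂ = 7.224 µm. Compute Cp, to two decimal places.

0.79

Cp = (USL − LSL) / (6σ̂) = (424.8 − 390.5) / (6 × 7.224) = 34.3000 / 43.3440 = 0.7913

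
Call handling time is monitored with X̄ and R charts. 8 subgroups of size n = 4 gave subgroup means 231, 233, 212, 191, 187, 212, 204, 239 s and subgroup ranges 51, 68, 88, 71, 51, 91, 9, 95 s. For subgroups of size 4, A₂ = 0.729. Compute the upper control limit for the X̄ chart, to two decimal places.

261.37

X̄̄ = (231 + 233 + 212 + 191 + 187 + 212 + 204 + 239) / 8 = 1709.0000 / 8 = 213.6250
R̄ = (51 + 68 + 88 + 71 + 51 + 91 + 9 + 95) / 8 = 524.0000 / 8 = 65.5000
UCL = X̄̄ + A₂·R̄ = 213.6250 + 0.729 × 65.5000 = 261.3745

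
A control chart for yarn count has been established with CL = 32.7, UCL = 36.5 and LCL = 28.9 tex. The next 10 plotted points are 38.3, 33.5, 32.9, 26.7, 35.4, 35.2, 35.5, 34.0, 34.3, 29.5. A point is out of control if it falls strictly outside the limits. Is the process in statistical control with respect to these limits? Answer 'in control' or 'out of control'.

out of control

Compare each point to [28.9, 36.5]: sample 1 = 38.3 > UCL; sample 4 = 26.7 < LCL.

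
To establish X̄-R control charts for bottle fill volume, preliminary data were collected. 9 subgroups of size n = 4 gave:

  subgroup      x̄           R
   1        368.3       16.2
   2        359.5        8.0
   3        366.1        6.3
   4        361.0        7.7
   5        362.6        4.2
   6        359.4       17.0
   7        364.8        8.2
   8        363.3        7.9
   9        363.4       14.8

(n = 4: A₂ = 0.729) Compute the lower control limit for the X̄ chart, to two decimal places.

355.84

X̄̄ = (368.3 + 359.5 + 366.1 + 361.0 + 362.6 + 359.4 + 364.8 + 363.3 + 363.4) / 9 = 3268.4000 / 9 = 363.1556
R̄ = (16.2 + 8.0 + 6.3 + 7.7 + 4.2 + 17.0 + 8.2 + 7.9 + 14.8) / 9 = 90.3000 / 9 = 10.0333
LCL = X̄̄ − A₂·R̄ = 363.1556 − 0.729 × 10.0333 = 355.8413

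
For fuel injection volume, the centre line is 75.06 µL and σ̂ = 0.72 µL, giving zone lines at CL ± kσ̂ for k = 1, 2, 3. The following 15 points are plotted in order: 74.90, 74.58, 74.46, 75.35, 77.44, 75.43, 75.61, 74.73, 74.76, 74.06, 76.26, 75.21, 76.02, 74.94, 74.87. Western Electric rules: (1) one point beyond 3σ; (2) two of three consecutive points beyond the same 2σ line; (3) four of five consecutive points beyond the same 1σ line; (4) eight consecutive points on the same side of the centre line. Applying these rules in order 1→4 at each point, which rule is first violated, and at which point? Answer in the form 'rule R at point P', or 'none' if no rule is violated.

Zone of each point (C = within 1σ̂, B = 1σ̂–2σ̂, A = 2σ̂–3σ̂, * = beyond 3σ̂; sign = side of CL): 1:-C, 2:-C, 3:-C, 4:+C, 5:+*, 6:+C, 7:+C, 8:-C, 9:-C, 10:-B, 11:+B, 12:+C, 13:+B, 14:-C, 15:-C
Rule 1 (one point beyond the 3σ limits) is satisfied at point 5.

rule 1 at point 5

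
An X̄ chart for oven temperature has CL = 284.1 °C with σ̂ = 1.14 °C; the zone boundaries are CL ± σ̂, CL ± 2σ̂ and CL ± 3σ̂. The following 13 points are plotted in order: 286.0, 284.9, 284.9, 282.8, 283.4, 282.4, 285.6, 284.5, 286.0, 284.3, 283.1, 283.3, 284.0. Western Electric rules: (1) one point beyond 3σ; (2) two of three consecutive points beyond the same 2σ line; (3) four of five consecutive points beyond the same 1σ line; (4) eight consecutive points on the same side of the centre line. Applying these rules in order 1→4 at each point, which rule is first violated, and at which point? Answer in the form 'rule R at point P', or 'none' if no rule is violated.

none

Zone of each point (C = within 1σ̂, B = 1σ̂–2σ̂, A = 2σ̂–3σ̂, * = beyond 3σ̂; sign = side of CL): 1:+B, 2:+C, 3:+C, 4:-B, 5:-C, 6:-B, 7:+B, 8:+C, 9:+B, 10:+C, 11:-C, 12:-C, 13:-C
No rule fires across all 13 points.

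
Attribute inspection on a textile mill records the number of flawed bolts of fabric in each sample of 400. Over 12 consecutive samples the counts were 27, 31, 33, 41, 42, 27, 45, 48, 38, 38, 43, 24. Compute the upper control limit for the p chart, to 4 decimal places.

p̄ = Σdᵢ / (k·n) = 437 / (12 × 400) = 0.09104
UCL = p̄ + 3·√(p̄(1−p̄)/n) = 0.09104 + 3 × √(0.09104×0.90896/400) = 0.09104 + 3 × 0.01438 = 0.13419

0.1342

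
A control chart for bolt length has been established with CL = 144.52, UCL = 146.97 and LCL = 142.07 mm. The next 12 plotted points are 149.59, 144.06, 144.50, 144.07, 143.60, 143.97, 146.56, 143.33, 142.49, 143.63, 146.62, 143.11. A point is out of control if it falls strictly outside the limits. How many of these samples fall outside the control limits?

Compare each point to [142.07, 146.97]: sample 1 = 149.59 > UCL.

1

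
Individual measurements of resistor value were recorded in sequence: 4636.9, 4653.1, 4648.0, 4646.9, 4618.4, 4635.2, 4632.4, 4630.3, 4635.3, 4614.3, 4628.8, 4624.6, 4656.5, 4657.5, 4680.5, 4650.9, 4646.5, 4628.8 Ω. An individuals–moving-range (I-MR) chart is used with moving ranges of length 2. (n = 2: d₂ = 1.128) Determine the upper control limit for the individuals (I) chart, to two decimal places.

X̄ = (4636.9 + 4653.1 + 4648.0 + 4646.9 + 4618.4 + 4635.2 + 4632.4 + 4630.3 + 4635.3 + 4614.3 + 4628.8 + 4624.6 + 4656.5 + 4657.5 + 4680.5 + 4650.9 + 4646.5 + 4628.8) / 18 = 4640.2722
Moving ranges: 16.2, 5.1, 1.1, 28.5, 16.8, 2.8, 2.1, 5.0, 21.0, 14.5, 4.2, 31.9, 1.0, 23.0, 29.6, 4.4, 17.7; M̄R̄ = 224.9000 / 17 = 13.2294
UCL = X̄ + 3·M̄R̄/d₂ = 4640.2722 + 3 × 13.2294 / 1.128 = 4675.4568

4675.46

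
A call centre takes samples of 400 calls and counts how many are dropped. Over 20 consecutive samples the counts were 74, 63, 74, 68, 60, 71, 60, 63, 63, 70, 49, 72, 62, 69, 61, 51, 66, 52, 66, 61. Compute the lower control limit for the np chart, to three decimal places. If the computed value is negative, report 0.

p̄ = Σdᵢ / (k·n) = 1275 / (20 × 400) = 0.15937
LCL = np̄ − 3·√(np̄(1−p̄)) = 63.7500 − 3 × 7.3205 = 41.7885

41.788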